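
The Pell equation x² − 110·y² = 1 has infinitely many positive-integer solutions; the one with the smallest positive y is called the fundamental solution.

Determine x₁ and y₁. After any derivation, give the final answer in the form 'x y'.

√110 → a₀=10, period (2,20); ℓ=2 even so k=1
step 0: (10, 1)  from 10·(1,0) + (0,1)
step 1: (21, 2)  from 2·(10,1) + (1,0)
fundamental: x₁=21, y₁=2  (since 441 − 110·4 = 1)

21 2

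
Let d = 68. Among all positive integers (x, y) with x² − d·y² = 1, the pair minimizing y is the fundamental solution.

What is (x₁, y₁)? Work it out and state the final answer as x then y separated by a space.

33 4

√68 → a₀=8, period (4,16); ℓ=2 even so k=1
k=0  a_k=8  p_k/q_k = 8/1
k=1  a_k=4  p_k/q_k = 33/4
(x₁, y₁) = (33, 4);  33² − 68·4² = 1 ✓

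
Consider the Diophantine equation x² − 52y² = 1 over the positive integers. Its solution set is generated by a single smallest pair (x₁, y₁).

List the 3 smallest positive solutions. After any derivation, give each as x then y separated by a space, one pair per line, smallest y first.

649 90
842401 116820
1093435849 151632270

d=52: √d = [7; 4,1,2,1,4,14] (ℓ=6, even), read p_5/q_5
k=0  a_k=7  p_k/q_k = 7/1
…
k=4  a_k=1  p_k/q_k = 137/19
k=5  a_k=4  p_k/q_k = 649/90
→ (649, 90).  Check: 649²=421201, 52·90²=421200, difference 1.
k=2:  x_2 = 649·649+52·90·90 = 842401,  y_2 = 649·90+90·649 = 116820
k=3:  x_3 = 649·842401+52·90·116820 = 1093435849,  y_3 = 649·116820+90·842401 = 151632270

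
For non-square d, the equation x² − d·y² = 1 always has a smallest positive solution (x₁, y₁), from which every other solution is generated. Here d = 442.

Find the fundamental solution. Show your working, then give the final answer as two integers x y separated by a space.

d=442: √d = [21; 42] (ℓ=1, odd), read p_1/q_1
step 0: (21, 1)  from 21·(1,0) + (0,1)
step 1: (883, 42)  from 42·(21,1) + (1,0)
fundamental: x₁=883, y₁=42  (since 779689 − 442·1764 = 1)

883 42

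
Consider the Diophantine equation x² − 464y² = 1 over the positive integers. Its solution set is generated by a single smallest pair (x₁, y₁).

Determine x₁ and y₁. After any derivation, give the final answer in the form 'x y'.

√464 = [21; 1,1,5,1,1,1,5,1,1,42, …], period ℓ=10 (even) → k=9
a_0=21:  p_0=21·1+0=21,  q_0=21·0+1=1
a_1=1:  p_1=1·21+1=22,  q_1=1·1+0=1
a_2=1:  p_2=1·22+21=43,  q_2=1·1+1=2
a_3=5:  p_3=5·43+22=237,  q_3=5·2+1=11
a_4=1:  p_4=1·237+43=280,  q_4=1·11+2=13
a_5=1:  p_5=1·280+237=517,  q_5=1·13+11=24
a_6=1:  p_6=1·517+280=797,  q_6=1·24+13=37
a_7=5:  p_7=5·797+517=4502,  q_7=5·37+24=209
a_8=1:  p_8=1·4502+797=5299,  q_8=1·209+37=246
a_9=1:  p_9=1·5299+4502=9801,  q_9=1·246+209=455
(x₁, y₁) = (9801, 455);  9801² − 464·455² = 1 ✓

9801 455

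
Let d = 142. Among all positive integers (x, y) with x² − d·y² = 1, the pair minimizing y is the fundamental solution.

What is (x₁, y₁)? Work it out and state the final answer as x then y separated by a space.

143 12

√142 → a₀=11, period (1,10,1,22); ℓ=4 even so k=3
step 0: (11, 1)  from 11·(1,0) + (0,1)
…
step 2: (131, 11)  from 10·(12,1) + (11,1)
step 3: (143, 12)  from 1·(131,11) + (12,1)
fundamental: x₁=143, y₁=12  (since 20449 − 142·144 = 1)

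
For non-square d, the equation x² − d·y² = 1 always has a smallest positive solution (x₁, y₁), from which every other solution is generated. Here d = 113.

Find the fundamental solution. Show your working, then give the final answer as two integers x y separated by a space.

1204353 113296

√113 = [10; 1,1,1,2,2,1,1,1,20, …], period ℓ=9 (odd) → k=17
step 0: (10, 1)  from 10·(1,0) + (0,1)
step 1: (11, 1)  from 1·(10,1) + (1,0)
…
step 4: (85, 8)  from 2·(32,3) + (21,2)
…
step 6: (287, 27)  from 1·(202,19) + (85,8)
step 7: (489, 46)  from 1·(287,27) + (202,19)
step 8: (776, 73)  from 1·(489,46) + (287,27)
…
step 11: (32794, 3085)  from 1·(16785,1579) + (16009,1506)
step 12: (49579, 4664)  from 1·(32794,3085) + (16785,1579)
…
step 15: (445435, 41903)  from 1·(313483,29490) + (131952,12413)
step 16: (758918, 71393)  from 1·(445435,41903) + (313483,29490)
step 17: (1204353, 113296)  from 1·(758918,71393) + (445435,41903)
→ (1204353, 113296).  Check: 1204353²=1450466148609, 113·113296²=1450466148608, difference 1.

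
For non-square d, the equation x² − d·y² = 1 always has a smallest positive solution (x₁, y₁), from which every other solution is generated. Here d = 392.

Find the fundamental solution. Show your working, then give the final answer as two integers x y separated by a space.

√392 → a₀=19, period (1,3,1,38); ℓ=4 even so k=3
i=0: a=19 ⇒ p=19, q=1
i=1: a=1 ⇒ p=20, q=1
i=2: a=3 ⇒ p=79, q=4
i=3: a=1 ⇒ p=99, q=5
(x₁, y₁) = (99, 5);  99² − 392·5² = 1 ✓

99 5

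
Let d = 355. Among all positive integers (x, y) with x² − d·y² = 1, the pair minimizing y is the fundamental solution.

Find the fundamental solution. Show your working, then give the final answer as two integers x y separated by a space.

√355 = [18; 1,5,3,3,1,6,1,3,3,5,1,36, …], period ℓ=12 (even) → k=11
step 0: (18, 1)  from 18·(1,0) + (0,1)
…
step 2: (113, 6)  from 5·(19,1) + (18,1)
…
step 5: (1545, 82)  from 1·(1187,63) + (358,19)
step 6: (10457, 555)  from 6·(1545,82) + (1187,63)
…
step 9: (151391, 8035)  from 3·(46463,2466) + (12002,637)
step 10: (803418, 42641)  from 5·(151391,8035) + (46463,2466)
step 11: (954809, 50676)  from 1·(803418,42641) + (151391,8035)
→ (954809, 50676).  Check: 954809²=911660226481, 355·50676²=911660226480, difference 1.

954809 50676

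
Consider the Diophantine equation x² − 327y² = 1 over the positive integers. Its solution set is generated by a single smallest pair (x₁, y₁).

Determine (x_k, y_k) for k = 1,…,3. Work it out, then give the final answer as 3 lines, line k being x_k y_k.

[18; 12,36] for √327; ℓ=2 ⇒ convergent index 1
step 0: (18, 1)  from 18·(1,0) + (0,1)
step 1: (217, 12)  from 12·(18,1) + (1,0)
fundamental: x₁=217, y₁=12  (since 47089 − 327·144 = 1)
k=2:  x_2 = 217·217+327·12·12 = 94177,  y_2 = 217·12+12·217 = 5208
k=3:  x_3 = 217·94177+327·12·5208 = 40872601,  y_3 = 217·5208+12·94177 = 2260260

217 12
94177 5208
40872601 2260260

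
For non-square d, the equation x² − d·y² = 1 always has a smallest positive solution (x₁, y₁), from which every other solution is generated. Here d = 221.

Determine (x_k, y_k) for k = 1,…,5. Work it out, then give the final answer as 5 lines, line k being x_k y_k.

√221 → a₀=14, period (1,6,2,6,1,28); ℓ=6 even so k=5
a_0=14:  p_0=14·1+0=14,  q_0=14·0+1=1
a_1=1:  p_1=1·14+1=15,  q_1=1·1+0=1
…
a_3=2:  p_3=2·104+15=223,  q_3=2·7+1=15
a_4=6:  p_4=6·223+104=1442,  q_4=6·15+7=97
a_5=1:  p_5=1·1442+223=1665,  q_5=1·97+15=112
(x₁, y₁) = (1665, 112);  1665² − 221·112² = 1 ✓
k=2:  x_2 = 1665·1665+221·112·112 = 5544449,  y_2 = 1665·112+112·1665 = 372960
k=3:  x_3 = 1665·5544449+221·112·372960 = 18463013505,  y_3 = 1665·372960+112·5544449 = 1241956688
k=4:  x_4 = 1665·18463013505+221·112·1241956688 = 61481829427201,  y_4 = 1665·1241956688+112·18463013505 = 4135715398080
k=5:  x_5 = 1665·61481829427201+221·112·4135715398080 = 204734473529565825,  y_5 = 1665·4135715398080+112·61481829427201 = 13771931033649712

1665 112
5544449 372960
18463013505 1241956688
61481829427201 4135715398080
204734473529565825 13771931033649712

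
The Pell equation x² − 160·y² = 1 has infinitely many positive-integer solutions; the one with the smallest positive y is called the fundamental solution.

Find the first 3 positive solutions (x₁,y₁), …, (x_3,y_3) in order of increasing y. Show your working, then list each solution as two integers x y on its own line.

721 57
1039681 82194
1499219281 118523691

√160 = [12; 1,1,1,5,1,1,1,24, …], period ℓ=8 (even) → k=7
i=0: a=12 ⇒ p=12, q=1
…
i=2: a=1 ⇒ p=25, q=2
…
i=6: a=1 ⇒ p=468, q=37
i=7: a=1 ⇒ p=721, q=57
→ (721, 57).  Check: 721²=519841, 160·57²=519840, difference 1.
(721+57√160)^2 = 1039681 + 82194√160
(721+57√160)^3 = 1499219281 + 118523691√160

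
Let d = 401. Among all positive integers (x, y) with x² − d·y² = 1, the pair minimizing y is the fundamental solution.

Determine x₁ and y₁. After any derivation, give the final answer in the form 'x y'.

801 40

d=401: √d = [20; 40] (ℓ=1, odd), read p_1/q_1
i=0: a=20 ⇒ p=20, q=1
i=1: a=40 ⇒ p=801, q=40
(x₁, y₁) = (801, 40);  801² − 401·40² = 1 ✓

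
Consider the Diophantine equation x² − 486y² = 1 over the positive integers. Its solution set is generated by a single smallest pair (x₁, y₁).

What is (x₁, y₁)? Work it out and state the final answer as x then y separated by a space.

485 22

[22; 22,44] for √486; ℓ=2 ⇒ convergent index 1
step 0: (22, 1)  from 22·(1,0) + (0,1)
step 1: (485, 22)  from 22·(22,1) + (1,0)
→ (485, 22).  Check: 485²=235225, 486·22²=235224, difference 1.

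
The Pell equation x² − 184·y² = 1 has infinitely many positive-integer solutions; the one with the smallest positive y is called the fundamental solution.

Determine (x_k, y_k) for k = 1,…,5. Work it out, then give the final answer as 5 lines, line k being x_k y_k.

[13; 1,1,3,2,1,2,1,2,3,1,1,26] for √184; ℓ=12 ⇒ convergent index 11
step 0: (13, 1)  from 13·(1,0) + (0,1)
step 1: (14, 1)  from 1·(13,1) + (1,0)
step 2: (27, 2)  from 1·(14,1) + (13,1)
…
step 4: (217, 16)  from 2·(95,7) + (27,2)
…
step 9: (10594, 781)  from 3·(3147,232) + (1153,85)
step 10: (13741, 1013)  from 1·(10594,781) + (3147,232)
step 11: (24335, 1794)  from 1·(13741,1013) + (10594,781)
(x₁, y₁) = (24335, 1794);  24335² − 184·1794² = 1 ✓
(24335+1794√184)^2 = 1184384449 + 87313980√184
(24335+1794√184)^3 = 57643991108495 + 4249571404806√184
(24335+1794√184)^4 = 2805533046066067201 + 206826640184594040√184
(24335+1794√184)^5 = 136545293294391499564175 + 10066252573534620521994√184

24335 1794
1184384449 87313980
57643991108495 4249571404806
2805533046066067201 206826640184594040
136545293294391499564175 10066252573534620521994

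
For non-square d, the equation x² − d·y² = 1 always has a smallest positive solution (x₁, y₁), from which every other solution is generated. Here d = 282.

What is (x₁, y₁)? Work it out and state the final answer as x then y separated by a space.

2351 140

√282 → a₀=16, period (1,3,1,4,1,3,1,32); ℓ=8 even so k=7
step 0: (16, 1)  from 16·(1,0) + (0,1)
…
step 3: (84, 5)  from 1·(67,4) + (17,1)
step 4: (403, 24)  from 4·(84,5) + (67,4)
step 5: (487, 29)  from 1·(403,24) + (84,5)
step 6: (1864, 111)  from 3·(487,29) + (403,24)
step 7: (2351, 140)  from 1·(1864,111) + (487,29)
→ (2351, 140).  Check: 2351²=5527201, 282·140²=5527200, difference 1.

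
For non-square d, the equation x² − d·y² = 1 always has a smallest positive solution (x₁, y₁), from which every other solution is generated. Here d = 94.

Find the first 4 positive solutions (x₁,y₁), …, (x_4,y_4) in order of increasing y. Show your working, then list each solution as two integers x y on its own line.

√94 = [9; 1,2,3,1,1,…,2,1,18, …], period ℓ=16 (even) → k=15
i=0: a=9 ⇒ p=9, q=1
i=1: a=1 ⇒ p=10, q=1
…
i=4: a=1 ⇒ p=126, q=13
…
i=8: a=8 ⇒ p=12953, q=1336
i=9: a=1 ⇒ p=14417, q=1487
…
i=12: a=1 ⇒ p=184493, q=19029
i=13: a=3 ⇒ p=652934, q=67345
i=14: a=2 ⇒ p=1490361, q=153719
i=15: a=1 ⇒ p=2143295, q=221064
→ (2143295, 221064).  Check: 2143295²=4593713457025, 94·221064²=4593713457024, difference 1.
k=2:  x_2 = 2143295·2143295+94·221064·221064 = 9187426914049,  y_2 = 2143295·221064+221064·2143295 = 947610731760
k=3:  x_3 = 2143295·9187426914049+94·221064·947610731760 = 39382732335491159615,  y_3 = 2143295·947610731760+221064·9187426914049 = 4062018686654877336
k=4:  x_4 = 2143295·39382732335491159615+94·221064·4062018686654877336 = 168817626601983862467148801,  y_4 = 2143295·4062018686654877336+221064·39382732335491159615 = 17412208682026983028992480

2143295 221064
9187426914049 947610731760
39382732335491159615 4062018686654877336
168817626601983862467148801 17412208682026983028992480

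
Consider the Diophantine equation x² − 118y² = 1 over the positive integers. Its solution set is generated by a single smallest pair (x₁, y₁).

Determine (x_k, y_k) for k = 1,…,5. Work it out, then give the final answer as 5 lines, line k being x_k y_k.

√118 → a₀=10, period (1,6,3,2,10,2,3,6,1,20); ℓ=10 even so k=9
i=0: a=10 ⇒ p=10, q=1
i=1: a=1 ⇒ p=11, q=1
i=2: a=6 ⇒ p=76, q=7
i=3: a=3 ⇒ p=239, q=22
…
i=5: a=10 ⇒ p=5779, q=532
i=6: a=2 ⇒ p=12112, q=1115
i=7: a=3 ⇒ p=42115, q=3877
i=8: a=6 ⇒ p=264802, q=24377
i=9: a=1 ⇒ p=306917, q=28254
→ (306917, 28254).  Check: 306917²=94198044889, 118·28254²=94198044888, difference 1.
(x_2, y_2) = (306917·306917 + 118·28254·28254, 306917·28254 + 28254·306917) = (188396089777, 17343265836)
(x_3, y_3) = (306917·188396089777 + 118·28254·17343265836, 306917·17343265836 + 28254·188396089777) = (115643925371868101, 10645886241146970)
(x_4, y_4) = (306917·115643925371868101 + 118·28254·10645886241146970, 306917·10645886241146970 + 28254·115643925371868101) = (70986173286526887819457, 6534806934930865917144)
(x_5, y_5) = (306917·70986173286526887819457 + 118·28254·6534806934930865917144, 306917·6534806934930865917144 + 28254·70986173286526887819457) = (43573726693046301732396700037, 4011286680085707263143023126)

306917 28254
188396089777 17343265836
115643925371868101 10645886241146970
70986173286526887819457 6534806934930865917144
43573726693046301732396700037 4011286680085707263143023126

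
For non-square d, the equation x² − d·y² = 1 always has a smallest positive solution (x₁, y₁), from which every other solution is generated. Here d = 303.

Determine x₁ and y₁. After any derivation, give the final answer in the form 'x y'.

2524 145

√303 → a₀=17, period (2,2,5,2,2,34); ℓ=6 even so k=5
a_0=17:  p_0=17·1+0=17,  q_0=17·0+1=1
…
a_4=2:  p_4=2·470+87=1027,  q_4=2·27+5=59
a_5=2:  p_5=2·1027+470=2524,  q_5=2·59+27=145
fundamental: x₁=2524, y₁=145  (since 6370576 − 303·21025 = 1)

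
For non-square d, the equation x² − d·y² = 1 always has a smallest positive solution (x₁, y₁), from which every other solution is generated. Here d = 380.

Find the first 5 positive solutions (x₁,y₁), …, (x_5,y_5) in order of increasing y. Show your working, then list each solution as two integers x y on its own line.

39 2
3041 156
237159 12166
18495361 948792
1442400999 73993610

√380 → a₀=19, period (2,38); ℓ=2 even so k=1
i=0: a=19 ⇒ p=19, q=1
i=1: a=2 ⇒ p=39, q=2
→ (39, 2).  Check: 39²=1521, 380·2²=1520, difference 1.
(x_2, y_2) = (39·39 + 380·2·2, 39·2 + 2·39) = (3041, 156)
(x_3, y_3) = (39·3041 + 380·2·156, 39·156 + 2·3041) = (237159, 12166)
(x_4, y_4) = (39·237159 + 380·2·12166, 39·12166 + 2·237159) = (18495361, 948792)
(x_5, y_5) = (39·18495361 + 380·2·948792, 39·948792 + 2·18495361) = (1442400999, 73993610)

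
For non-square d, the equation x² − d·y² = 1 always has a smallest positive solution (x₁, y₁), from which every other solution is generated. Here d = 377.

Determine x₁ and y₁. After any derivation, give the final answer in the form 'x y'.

[19; 2,2,2,38] for √377; ℓ=4 ⇒ convergent index 3
k=0  a_k=19  p_k/q_k = 19/1
…
k=2  a_k=2  p_k/q_k = 97/5
k=3  a_k=2  p_k/q_k = 233/12
→ (233, 12).  Check: 233²=54289, 377·12²=54288, difference 1.

233 12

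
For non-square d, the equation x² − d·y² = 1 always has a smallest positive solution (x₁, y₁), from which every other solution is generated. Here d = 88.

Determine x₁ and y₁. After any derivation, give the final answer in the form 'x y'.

[9; 2,1,1,1,2,18] for √88; ℓ=6 ⇒ convergent index 5
a_0=9:  p_0=9·1+0=9,  q_0=9·0+1=1
a_1=2:  p_1=2·9+1=19,  q_1=2·1+0=2
a_2=1:  p_2=1·19+9=28,  q_2=1·2+1=3
a_3=1:  p_3=1·28+19=47,  q_3=1·3+2=5
a_4=1:  p_4=1·47+28=75,  q_4=1·5+3=8
a_5=2:  p_5=2·75+47=197,  q_5=2·8+5=21
fundamental: x₁=197, y₁=21  (since 38809 − 88·441 = 1)

197 21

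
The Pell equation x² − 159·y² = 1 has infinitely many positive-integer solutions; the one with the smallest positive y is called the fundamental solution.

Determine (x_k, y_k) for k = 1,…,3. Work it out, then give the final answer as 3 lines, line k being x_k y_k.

1324 105
3505951 278040
9283756924 736249815

√159 → a₀=12, period (1,1,1,1,3,1,1,1,1,24); ℓ=10 even so k=9
k=0  a_k=12  p_k/q_k = 12/1
k=1  a_k=1  p_k/q_k = 13/1
k=2  a_k=1  p_k/q_k = 25/2
…
k=4  a_k=1  p_k/q_k = 63/5
k=5  a_k=3  p_k/q_k = 227/18
k=6  a_k=1  p_k/q_k = 290/23
…
k=8  a_k=1  p_k/q_k = 807/64
k=9  a_k=1  p_k/q_k = 1324/105
(x₁, y₁) = (1324, 105);  1324² − 159·105² = 1 ✓
n=2: (1324,105)∘(1324,105) = (1324·1324+159·105·105, 1324·105+105·1324) = (3505951,278040)
n=3: (3505951,278040)∘(1324,105) = (1324·3505951+159·105·278040, 1324·278040+105·3505951) = (9283756924,736249815)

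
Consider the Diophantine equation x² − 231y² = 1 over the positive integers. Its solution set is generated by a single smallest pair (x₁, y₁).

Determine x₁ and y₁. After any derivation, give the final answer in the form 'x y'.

√231 → a₀=15, period (5,30); ℓ=2 even so k=1
i=0: a=15 ⇒ p=15, q=1
i=1: a=5 ⇒ p=76, q=5
→ (76, 5).  Check: 76²=5776, 231·5²=5775, difference 1.

76 5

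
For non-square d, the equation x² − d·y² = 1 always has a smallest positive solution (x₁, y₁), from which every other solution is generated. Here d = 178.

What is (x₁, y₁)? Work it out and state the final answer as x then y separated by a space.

[13; 2,1,12,1,2,26] for √178; ℓ=6 ⇒ convergent index 5
i=0: a=13 ⇒ p=13, q=1
i=1: a=2 ⇒ p=27, q=2
i=2: a=1 ⇒ p=40, q=3
i=3: a=12 ⇒ p=507, q=38
i=4: a=1 ⇒ p=547, q=41
i=5: a=2 ⇒ p=1601, q=120
fundamental: x₁=1601, y₁=120  (since 2563201 − 178·14400 = 1)

1601 120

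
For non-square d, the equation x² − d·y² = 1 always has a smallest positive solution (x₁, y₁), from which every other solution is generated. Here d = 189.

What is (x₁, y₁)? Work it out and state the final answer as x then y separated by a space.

55 4

[13; 1,2,1,26] for √189; ℓ=4 ⇒ convergent index 3
a_0=13:  p_0=13·1+0=13,  q_0=13·0+1=1
…
a_2=2:  p_2=2·14+13=41,  q_2=2·1+1=3
a_3=1:  p_3=1·41+14=55,  q_3=1·3+1=4
(x₁, y₁) = (55, 4);  55² − 189·4² = 1 ✓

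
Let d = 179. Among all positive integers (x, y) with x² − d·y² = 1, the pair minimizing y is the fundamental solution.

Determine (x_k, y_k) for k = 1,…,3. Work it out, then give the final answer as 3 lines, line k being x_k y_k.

4190210 313191
35115719688199 2624672120220
294284479589372473370 21995854729733779209

[13; 2,1,1,1,3,…,1,2,26] for √179; ℓ=14 ⇒ convergent index 13
k=0  a_k=13  p_k/q_k = 13/1
k=1  a_k=2  p_k/q_k = 27/2
k=2  a_k=1  p_k/q_k = 40/3
k=3  a_k=1  p_k/q_k = 67/5
k=4  a_k=1  p_k/q_k = 107/8
…
k=7  a_k=13  p_k/q_k = 26999/2018
k=8  a_k=5  p_k/q_k = 137042/10243
k=9  a_k=3  p_k/q_k = 438125/32747
k=10  a_k=1  p_k/q_k = 575167/42990
k=11  a_k=1  p_k/q_k = 1013292/75737
k=12  a_k=1  p_k/q_k = 1588459/118727
k=13  a_k=2  p_k/q_k = 4190210/313191
→ (4190210, 313191).  Check: 4190210²=17557859844100, 179·313191²=17557859844099, difference 1.
n=2: (4190210,313191)∘(4190210,313191) = (4190210·4190210+179·313191·313191, 4190210·313191+313191·4190210) = (35115719688199,2624672120220)
n=3: (35115719688199,2624672120220)∘(4190210,313191) = (4190210·35115719688199+179·313191·2624672120220, 4190210·2624672120220+313191·35115719688199) = (294284479589372473370,21995854729733779209)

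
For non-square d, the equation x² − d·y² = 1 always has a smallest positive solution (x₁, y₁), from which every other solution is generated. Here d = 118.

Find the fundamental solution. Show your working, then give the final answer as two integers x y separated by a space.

[10; 1,6,3,2,10,2,3,6,1,20] for √118; ℓ=10 ⇒ convergent index 9
a_0=10:  p_0=10·1+0=10,  q_0=10·0+1=1
…
a_3=3:  p_3=3·76+11=239,  q_3=3·7+1=22
…
a_6=2:  p_6=2·5779+554=12112,  q_6=2·532+51=1115
…
a_8=6:  p_8=6·42115+12112=264802,  q_8=6·3877+1115=24377
a_9=1:  p_9=1·264802+42115=306917,  q_9=1·24377+3877=28254
(x₁, y₁) = (306917, 28254);  306917² − 118·28254² = 1 ✓

306917 28254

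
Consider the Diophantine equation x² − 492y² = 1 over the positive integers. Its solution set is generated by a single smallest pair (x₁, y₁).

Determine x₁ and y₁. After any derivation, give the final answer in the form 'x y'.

√492 → a₀=22, period (5,1,1,10,1,1,5,44); ℓ=8 even so k=7
i=0: a=22 ⇒ p=22, q=1
i=1: a=5 ⇒ p=111, q=5
i=2: a=1 ⇒ p=133, q=6
i=3: a=1 ⇒ p=244, q=11
i=4: a=10 ⇒ p=2573, q=116
…
i=6: a=1 ⇒ p=5390, q=243
i=7: a=5 ⇒ p=29767, q=1342
fundamental: x₁=29767, y₁=1342  (since 886074289 − 492·1800964 = 1)

29767 1342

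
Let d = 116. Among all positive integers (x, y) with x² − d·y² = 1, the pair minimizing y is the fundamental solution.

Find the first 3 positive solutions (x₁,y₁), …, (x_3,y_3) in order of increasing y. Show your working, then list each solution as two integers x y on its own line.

9801 910
192119201 17837820
3765920568201 349656946730

√116 = [10; 1,3,2,1,4,1,2,3,1,20, …], period ℓ=10 (even) → k=9
i=0: a=10 ⇒ p=10, q=1
i=1: a=1 ⇒ p=11, q=1
i=2: a=3 ⇒ p=43, q=4
i=3: a=2 ⇒ p=97, q=9
i=4: a=1 ⇒ p=140, q=13
…
i=7: a=2 ⇒ p=2251, q=209
i=8: a=3 ⇒ p=7550, q=701
i=9: a=1 ⇒ p=9801, q=910
(x₁, y₁) = (9801, 910);  9801² − 116·910² = 1 ✓
(9801+910√116)^2 = 192119201 + 17837820√116
(9801+910√116)^3 = 3765920568201 + 349656946730√116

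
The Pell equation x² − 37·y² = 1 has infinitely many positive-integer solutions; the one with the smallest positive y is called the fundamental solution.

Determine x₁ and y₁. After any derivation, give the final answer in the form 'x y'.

√37 → a₀=6, period (12); ℓ=1 odd so k=1
a_0=6:  p_0=6·1+0=6,  q_0=6·0+1=1
a_1=12:  p_1=12·6+1=73,  q_1=12·1+0=12
(x₁, y₁) = (73, 12);  73² − 37·12² = 1 ✓

73 12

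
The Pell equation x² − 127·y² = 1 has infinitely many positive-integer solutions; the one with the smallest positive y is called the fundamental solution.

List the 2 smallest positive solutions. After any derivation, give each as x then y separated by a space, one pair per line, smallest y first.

4730624 419775
44757606858751 3971595379200

d=127: √d = [11; 3,1,2,2,7,11,7,2,2,1,3,22] (ℓ=12, even), read p_11/q_11
a_0=11:  p_0=11·1+0=11,  q_0=11·0+1=1
…
a_3=2:  p_3=2·45+34=124,  q_3=2·4+3=11
a_4=2:  p_4=2·124+45=293,  q_4=2·11+4=26
a_5=7:  p_5=7·293+124=2175,  q_5=7·26+11=193
a_6=11:  p_6=11·2175+293=24218,  q_6=11·193+26=2149
…
a_8=2:  p_8=2·171701+24218=367620,  q_8=2·15236+2149=32621
…
a_10=1:  p_10=1·906941+367620=1274561,  q_10=1·80478+32621=113099
a_11=3:  p_11=3·1274561+906941=4730624,  q_11=3·113099+80478=419775
fundamental: x₁=4730624, y₁=419775  (since 22378803429376 − 127·176211050625 = 1)
n=2: (4730624,419775)∘(4730624,419775) = (4730624·4730624+127·419775·419775, 4730624·419775+419775·4730624) = (44757606858751,3971595379200)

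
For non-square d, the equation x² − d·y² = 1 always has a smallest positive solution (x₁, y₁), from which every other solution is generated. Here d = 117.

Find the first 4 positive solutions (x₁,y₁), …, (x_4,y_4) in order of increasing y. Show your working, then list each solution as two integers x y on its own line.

√117 = [10; 1,4,2,4,1,20, …], period ℓ=6 (even) → k=5
step 0: (10, 1)  from 10·(1,0) + (0,1)
step 1: (11, 1)  from 1·(10,1) + (1,0)
…
step 3: (119, 11)  from 2·(54,5) + (11,1)
step 4: (530, 49)  from 4·(119,11) + (54,5)
step 5: (649, 60)  from 1·(530,49) + (119,11)
fundamental: x₁=649, y₁=60  (since 421201 − 117·3600 = 1)
(649+60√117)^2 = 842401 + 77880√117
(649+60√117)^3 = 1093435849 + 101088180√117
(649+60√117)^4 = 1419278889601 + 131212379760√117

649 60
842401 77880
1093435849 101088180
1419278889601 131212379760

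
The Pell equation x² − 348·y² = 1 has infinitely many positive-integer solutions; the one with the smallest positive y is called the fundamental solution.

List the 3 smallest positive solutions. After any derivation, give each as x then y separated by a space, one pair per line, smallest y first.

1567 84
4910977 263256
15391000351 825044220

√348 = [18; 1,1,1,8,1,1,1,36, …], period ℓ=8 (even) → k=7
a_0=18:  p_0=18·1+0=18,  q_0=18·0+1=1
a_1=1:  p_1=1·18+1=19,  q_1=1·1+0=1
…
a_4=8:  p_4=8·56+37=485,  q_4=8·3+2=26
…
a_6=1:  p_6=1·541+485=1026,  q_6=1·29+26=55
a_7=1:  p_7=1·1026+541=1567,  q_7=1·55+29=84
(x₁, y₁) = (1567, 84);  1567² − 348·84² = 1 ✓
(x_2, y_2) = (1567·1567 + 348·84·84, 1567·84 + 84·1567) = (4910977, 263256)
(x_3, y_3) = (1567·4910977 + 348·84·263256, 1567·263256 + 84·4910977) = (15391000351, 825044220)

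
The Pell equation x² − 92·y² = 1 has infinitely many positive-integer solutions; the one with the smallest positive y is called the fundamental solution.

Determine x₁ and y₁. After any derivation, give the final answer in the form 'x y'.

1151 120

[9; 1,1,2,4,2,1,1,18] for √92; ℓ=8 ⇒ convergent index 7
step 0: (9, 1)  from 9·(1,0) + (0,1)
…
step 3: (48, 5)  from 2·(19,2) + (10,1)
step 4: (211, 22)  from 4·(48,5) + (19,2)
step 5: (470, 49)  from 2·(211,22) + (48,5)
step 6: (681, 71)  from 1·(470,49) + (211,22)
step 7: (1151, 120)  from 1·(681,71) + (470,49)
→ (1151, 120).  Check: 1151²=1324801, 92·120²=1324800, difference 1.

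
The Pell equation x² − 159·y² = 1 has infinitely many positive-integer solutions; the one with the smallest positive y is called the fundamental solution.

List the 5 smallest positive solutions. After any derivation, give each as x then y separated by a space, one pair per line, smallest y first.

[12; 1,1,1,1,3,1,1,1,1,24] for √159; ℓ=10 ⇒ convergent index 9
step 0: (12, 1)  from 12·(1,0) + (0,1)
…
step 3: (38, 3)  from 1·(25,2) + (13,1)
step 4: (63, 5)  from 1·(38,3) + (25,2)
step 5: (227, 18)  from 3·(63,5) + (38,3)
step 6: (290, 23)  from 1·(227,18) + (63,5)
…
step 8: (807, 64)  from 1·(517,41) + (290,23)
step 9: (1324, 105)  from 1·(807,64) + (517,41)
(x₁, y₁) = (1324, 105);  1324² − 159·105² = 1 ✓
(x_2, y_2) = (1324·1324 + 159·105·105, 1324·105 + 105·1324) = (3505951, 278040)
(x_3, y_3) = (1324·3505951 + 159·105·278040, 1324·278040 + 105·3505951) = (9283756924, 736249815)
(x_4, y_4) = (1324·9283756924 + 159·105·736249815, 1324·736249815 + 105·9283756924) = (24583384828801, 1949589232080)
(x_5, y_5) = (1324·24583384828801 + 159·105·1949589232080, 1324·1949589232080 + 105·24583384828801) = (65096793742908124, 5162511550298025)

1324 105
3505951 278040
9283756924 736249815
24583384828801 1949589232080
65096793742908124 5162511550298025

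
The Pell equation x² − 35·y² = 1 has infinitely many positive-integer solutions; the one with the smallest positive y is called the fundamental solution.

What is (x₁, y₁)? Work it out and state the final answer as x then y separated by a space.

√35 → a₀=5, period (1,10); ℓ=2 even so k=1
k=0  a_k=5  p_k/q_k = 5/1
k=1  a_k=1  p_k/q_k = 6/1
(x₁, y₁) = (6, 1);  6² − 35·1² = 1 ✓

6 1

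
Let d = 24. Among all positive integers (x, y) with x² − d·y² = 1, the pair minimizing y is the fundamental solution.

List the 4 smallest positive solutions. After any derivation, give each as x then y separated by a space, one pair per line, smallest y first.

5 1
49 10
485 99
4801 980

d=24: √d = [4; 1,8] (ℓ=2, even), read p_1/q_1
a_0=4:  p_0=4·1+0=4,  q_0=4·0+1=1
a_1=1:  p_1=1·4+1=5,  q_1=1·1+0=1
(x₁, y₁) = (5, 1);  5² − 24·1² = 1 ✓
n=2: (5,1)∘(5,1) = (5·5+24·1·1, 5·1+1·5) = (49,10)
n=3: (49,10)∘(5,1) = (5·49+24·1·10, 5·10+1·49) = (485,99)
n=4: (485,99)∘(5,1) = (5·485+24·1·99, 5·99+1·485) = (4801,980)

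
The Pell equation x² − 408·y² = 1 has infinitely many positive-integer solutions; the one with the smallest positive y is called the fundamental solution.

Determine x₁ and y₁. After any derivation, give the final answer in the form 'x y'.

101 5

d=408: √d = [20; 5,40] (ℓ=2, even), read p_1/q_1
i=0: a=20 ⇒ p=20, q=1
i=1: a=5 ⇒ p=101, q=5
fundamental: x₁=101, y₁=5  (since 10201 − 408·25 = 1)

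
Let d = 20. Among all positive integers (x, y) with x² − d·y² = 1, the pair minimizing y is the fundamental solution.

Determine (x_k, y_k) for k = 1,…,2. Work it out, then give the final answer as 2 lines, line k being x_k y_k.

9 2
161 36

√20 = [4; 2,8, …], period ℓ=2 (even) → k=1
i=0: a=4 ⇒ p=4, q=1
i=1: a=2 ⇒ p=9, q=2
fundamental: x₁=9, y₁=2  (since 81 − 20·4 = 1)
k=2:  x_2 = 9·9+20·2·2 = 161,  y_2 = 9·2+2·9 = 36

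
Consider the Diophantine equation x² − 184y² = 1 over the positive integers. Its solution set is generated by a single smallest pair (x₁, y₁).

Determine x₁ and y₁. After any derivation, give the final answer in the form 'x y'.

24335 1794

√184 = [13; 1,1,3,2,1,2,1,2,3,1,1,26, …], period ℓ=12 (even) → k=11
i=0: a=13 ⇒ p=13, q=1
i=1: a=1 ⇒ p=14, q=1
i=2: a=1 ⇒ p=27, q=2
…
i=4: a=2 ⇒ p=217, q=16
i=5: a=1 ⇒ p=312, q=23
…
i=10: a=1 ⇒ p=13741, q=1013
i=11: a=1 ⇒ p=24335, q=1794
→ (24335, 1794).  Check: 24335²=592192225, 184·1794²=592192224, difference 1.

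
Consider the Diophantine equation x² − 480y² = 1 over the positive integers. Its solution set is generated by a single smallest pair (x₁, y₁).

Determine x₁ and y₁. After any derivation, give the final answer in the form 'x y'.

√480 = [21; 1,9,1,42, …], period ℓ=4 (even) → k=3
step 0: (21, 1)  from 21·(1,0) + (0,1)
step 1: (22, 1)  from 1·(21,1) + (1,0)
step 2: (219, 10)  from 9·(22,1) + (21,1)
step 3: (241, 11)  from 1·(219,10) + (22,1)
(x₁, y₁) = (241, 11);  241² − 480·11² = 1 ✓

241 11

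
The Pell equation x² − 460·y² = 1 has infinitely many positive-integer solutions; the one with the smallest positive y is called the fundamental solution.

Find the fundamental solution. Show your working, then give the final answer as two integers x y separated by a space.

√460 = [21; 2,4,3,1,2,10,2,1,3,4,2,42, …], period ℓ=12 (even) → k=11
k=0  a_k=21  p_k/q_k = 21/1
k=1  a_k=2  p_k/q_k = 43/2
k=2  a_k=4  p_k/q_k = 193/9
k=3  a_k=3  p_k/q_k = 622/29
k=4  a_k=1  p_k/q_k = 815/38
k=5  a_k=2  p_k/q_k = 2252/105
k=6  a_k=10  p_k/q_k = 23335/1088
…
k=10  a_k=4  p_k/q_k = 1135029/52921
k=11  a_k=2  p_k/q_k = 2535751/118230
→ (2535751, 118230).  Check: 2535751²=6430033134001, 460·118230²=6430033134000, difference 1.

2535751 118230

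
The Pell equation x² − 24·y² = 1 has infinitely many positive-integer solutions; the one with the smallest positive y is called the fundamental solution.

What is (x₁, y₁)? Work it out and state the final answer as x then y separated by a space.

d=24: √d = [4; 1,8] (ℓ=2, even), read p_1/q_1
i=0: a=4 ⇒ p=4, q=1
i=1: a=1 ⇒ p=5, q=1
(x₁, y₁) = (5, 1);  5² − 24·1² = 1 ✓

5 1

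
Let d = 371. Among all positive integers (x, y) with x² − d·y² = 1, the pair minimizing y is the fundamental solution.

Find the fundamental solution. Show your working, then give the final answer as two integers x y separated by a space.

1695 88

[19; 3,1,4,1,3,38] for √371; ℓ=6 ⇒ convergent index 5
i=0: a=19 ⇒ p=19, q=1
i=1: a=3 ⇒ p=58, q=3
…
i=3: a=4 ⇒ p=366, q=19
i=4: a=1 ⇒ p=443, q=23
i=5: a=3 ⇒ p=1695, q=88
→ (1695, 88).  Check: 1695²=2873025, 371·88²=2873024, difference 1.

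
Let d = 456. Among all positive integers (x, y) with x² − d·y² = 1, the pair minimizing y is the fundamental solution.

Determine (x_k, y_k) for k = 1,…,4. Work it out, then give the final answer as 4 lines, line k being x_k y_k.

1025 48
2101249 98400
4307559425 201719952
8830494720001 413525803200

d=456: √d = [21; 2,1,4,1,2,42] (ℓ=6, even), read p_5/q_5
step 0: (21, 1)  from 21·(1,0) + (0,1)
step 1: (43, 2)  from 2·(21,1) + (1,0)
…
step 4: (363, 17)  from 1·(299,14) + (64,3)
step 5: (1025, 48)  from 2·(363,17) + (299,14)
(x₁, y₁) = (1025, 48);  1025² − 456·48² = 1 ✓
(x_2, y_2) = (1025·1025 + 456·48·48, 1025·48 + 48·1025) = (2101249, 98400)
(x_3, y_3) = (1025·2101249 + 456·48·98400, 1025·98400 + 48·2101249) = (4307559425, 201719952)
(x_4, y_4) = (1025·4307559425 + 456·48·201719952, 1025·201719952 + 48·4307559425) = (8830494720001, 413525803200)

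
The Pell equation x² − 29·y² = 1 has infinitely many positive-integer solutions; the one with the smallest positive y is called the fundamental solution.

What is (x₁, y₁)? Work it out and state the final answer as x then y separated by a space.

[5; 2,1,1,2,10] for √29; ℓ=5 ⇒ convergent index 9
k=0  a_k=5  p_k/q_k = 5/1
k=1  a_k=2  p_k/q_k = 11/2
…
k=3  a_k=1  p_k/q_k = 27/5
k=4  a_k=2  p_k/q_k = 70/13
k=5  a_k=10  p_k/q_k = 727/135
k=6  a_k=2  p_k/q_k = 1524/283
…
k=8  a_k=1  p_k/q_k = 3775/701
k=9  a_k=2  p_k/q_k = 9801/1820
fundamental: x₁=9801, y₁=1820  (since 96059601 − 29·3312400 = 1)

9801 1820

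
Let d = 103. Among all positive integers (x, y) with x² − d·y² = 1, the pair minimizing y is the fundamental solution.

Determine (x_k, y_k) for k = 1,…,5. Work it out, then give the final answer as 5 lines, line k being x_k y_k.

227528 22419
103537981567 10201900464
47115579739725224 4642436017523565
21440227253936863550977 2112568364380001494176
9756504053220377800313664488 961336909616663523916230291

[10; 6,1,2,1,1,9,1,1,2,1,6,20] for √103; ℓ=12 ⇒ convergent index 11
a_0=10:  p_0=10·1+0=10,  q_0=10·0+1=1
a_1=6:  p_1=6·10+1=61,  q_1=6·1+0=6
a_2=1:  p_2=1·61+10=71,  q_2=1·6+1=7
…
a_8=1:  p_8=1·5044+4567=9611,  q_8=1·497+450=947
…
a_10=1:  p_10=1·24266+9611=33877,  q_10=1·2391+947=3338
a_11=6:  p_11=6·33877+24266=227528,  q_11=6·3338+2391=22419
→ (227528, 22419).  Check: 227528²=51768990784, 103·22419²=51768990783, difference 1.
(x_2, y_2) = (227528·227528 + 103·22419·22419, 227528·22419 + 22419·227528) = (103537981567, 10201900464)
(x_3, y_3) = (227528·103537981567 + 103·22419·10201900464, 227528·10201900464 + 22419·103537981567) = (47115579739725224, 4642436017523565)
(x_4, y_4) = (227528·47115579739725224 + 103·22419·4642436017523565, 227528·4642436017523565 + 22419·47115579739725224) = (21440227253936863550977, 2112568364380001494176)
(x_5, y_5) = (227528·21440227253936863550977 + 103·22419·2112568364380001494176, 227528·2112568364380001494176 + 22419·21440227253936863550977) = (9756504053220377800313664488, 961336909616663523916230291)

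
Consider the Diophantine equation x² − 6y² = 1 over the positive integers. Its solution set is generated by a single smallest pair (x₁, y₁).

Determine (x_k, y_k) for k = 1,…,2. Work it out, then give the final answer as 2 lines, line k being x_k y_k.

[2; 2,4] for √6; ℓ=2 ⇒ convergent index 1
i=0: a=2 ⇒ p=2, q=1
i=1: a=2 ⇒ p=5, q=2
→ (5, 2).  Check: 5²=25, 6·2²=24, difference 1.
(x_2, y_2) = (5·5 + 6·2·2, 5·2 + 2·5) = (49, 20)

5 2
49 20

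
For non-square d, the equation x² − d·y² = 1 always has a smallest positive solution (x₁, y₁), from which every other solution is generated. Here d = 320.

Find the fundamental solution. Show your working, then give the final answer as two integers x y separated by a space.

d=320: √d = [17; 1,7,1,34] (ℓ=4, even), read p_3/q_3
step 0: (17, 1)  from 17·(1,0) + (0,1)
step 1: (18, 1)  from 1·(17,1) + (1,0)
step 2: (143, 8)  from 7·(18,1) + (17,1)
step 3: (161, 9)  from 1·(143,8) + (18,1)
fundamental: x₁=161, y₁=9  (since 25921 − 320·81 = 1)

161 9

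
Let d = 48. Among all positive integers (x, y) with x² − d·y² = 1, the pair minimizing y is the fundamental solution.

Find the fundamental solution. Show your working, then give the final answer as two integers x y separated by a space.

7 1

[6; 1,12] for √48; ℓ=2 ⇒ convergent index 1
a_0=6:  p_0=6·1+0=6,  q_0=6·0+1=1
a_1=1:  p_1=1·6+1=7,  q_1=1·1+0=1
→ (7, 1).  Check: 7²=49, 48·1²=48, difference 1.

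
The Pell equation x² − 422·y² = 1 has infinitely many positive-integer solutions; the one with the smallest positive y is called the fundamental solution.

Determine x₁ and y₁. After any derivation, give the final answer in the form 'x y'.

√422 = [20; 1,1,5,2,1,…,1,1,40, …], period ℓ=14 (even) → k=13
k=0  a_k=20  p_k/q_k = 20/1
k=1  a_k=1  p_k/q_k = 21/1
…
k=3  a_k=5  p_k/q_k = 226/11
…
k=5  a_k=1  p_k/q_k = 719/35
…
k=7  a_k=20  p_k/q_k = 53719/2615
…
k=9  a_k=1  p_k/q_k = 217526/10589
k=10  a_k=2  p_k/q_k = 598859/29152
k=11  a_k=5  p_k/q_k = 3211821/156349
k=12  a_k=1  p_k/q_k = 3810680/185501
k=13  a_k=1  p_k/q_k = 7022501/341850
→ (7022501, 341850).  Check: 7022501²=49315520295001, 422·341850²=49315520295000, difference 1.

7022501 341850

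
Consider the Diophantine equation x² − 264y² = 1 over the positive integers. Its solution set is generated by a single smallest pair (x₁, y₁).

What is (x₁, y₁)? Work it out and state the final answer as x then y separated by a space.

65 4

√264 = [16; 4,32, …], period ℓ=2 (even) → k=1
step 0: (16, 1)  from 16·(1,0) + (0,1)
step 1: (65, 4)  from 4·(16,1) + (1,0)
(x₁, y₁) = (65, 4);  65² − 264·4² = 1 ✓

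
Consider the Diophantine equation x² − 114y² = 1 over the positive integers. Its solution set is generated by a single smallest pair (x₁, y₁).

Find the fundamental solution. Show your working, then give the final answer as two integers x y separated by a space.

√114 = [10; 1,2,10,2,1,20, …], period ℓ=6 (even) → k=5
i=0: a=10 ⇒ p=10, q=1
i=1: a=1 ⇒ p=11, q=1
i=2: a=2 ⇒ p=32, q=3
i=3: a=10 ⇒ p=331, q=31
i=4: a=2 ⇒ p=694, q=65
i=5: a=1 ⇒ p=1025, q=96
(x₁, y₁) = (1025, 96);  1025² − 114·96² = 1 ✓

1025 96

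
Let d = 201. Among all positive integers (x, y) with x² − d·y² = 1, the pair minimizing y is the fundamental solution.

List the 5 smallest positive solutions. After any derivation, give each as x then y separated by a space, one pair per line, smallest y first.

515095 36332
530645718049 37428863080
546665912276384215 38558840456348868
563169756167477608732801 39722931849688611461840
580171851105627091828167877975 40922167162192151801416600732

[14; 5,1,1,1,2,…,1,5,28] for √201; ℓ=14 ⇒ convergent index 13
step 0: (14, 1)  from 14·(1,0) + (0,1)
step 1: (71, 5)  from 5·(14,1) + (1,0)
step 2: (85, 6)  from 1·(71,5) + (14,1)
…
step 4: (241, 17)  from 1·(156,11) + (85,6)
step 5: (638, 45)  from 2·(241,17) + (156,11)
step 6: (879, 62)  from 1·(638,45) + (241,17)
step 7: (7670, 541)  from 8·(879,62) + (638,45)
step 8: (8549, 603)  from 1·(7670,541) + (879,62)
…
step 11: (58085, 4097)  from 1·(33317,2350) + (24768,1747)
step 12: (91402, 6447)  from 1·(58085,4097) + (33317,2350)
step 13: (515095, 36332)  from 5·(91402,6447) + (58085,4097)
(x₁, y₁) = (515095, 36332);  515095² − 201·36332² = 1 ✓
(515095+36332√201)^2 = 530645718049 + 37428863080√201
(515095+36332√201)^3 = 546665912276384215 + 38558840456348868√201
(515095+36332√201)^4 = 563169756167477608732801 + 39722931849688611461840√201
(515095+36332√201)^5 = 580171851105627091828167877975 + 40922167162192151801416600732√201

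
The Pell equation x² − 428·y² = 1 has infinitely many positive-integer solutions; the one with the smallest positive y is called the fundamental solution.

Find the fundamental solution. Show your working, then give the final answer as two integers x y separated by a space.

[20; 1,2,4,1,5,10,5,1,4,2,1,40] for √428; ℓ=12 ⇒ convergent index 11
i=0: a=20 ⇒ p=20, q=1
…
i=3: a=4 ⇒ p=269, q=13
…
i=9: a=4 ⇒ p=577179, q=27899
i=10: a=2 ⇒ p=1273708, q=61567
i=11: a=1 ⇒ p=1850887, q=89466
→ (1850887, 89466).  Check: 1850887²=3425782686769, 428·89466²=3425782686768, difference 1.

1850887 89466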